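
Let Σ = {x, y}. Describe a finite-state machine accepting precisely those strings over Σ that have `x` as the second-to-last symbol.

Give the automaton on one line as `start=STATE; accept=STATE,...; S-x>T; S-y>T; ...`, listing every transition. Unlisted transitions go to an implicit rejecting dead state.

start=A; accept=D,E; A-x>B; A-y>C; B-x>D; B-y>E; C-x>F; C-y>G; D-x>D; D-y>E; E-x>F; E-y>G; F-x>D; F-y>E; G-x>F; G-y>G

A DFA must remember the last 2 symbols (since which symbol is second-to-last isn't known until the input ends). Use one state per possible window of the last ≤2 symbols; accept from those whose window starts with `x`.
A 7-state machine:
       x  y 
>  A   B  C 
   B   D  E 
   C   F  G 
 * D   D  E 
 * E   F  G 
   F   D  E 
   G   F  G 
(> = start, * = accepting)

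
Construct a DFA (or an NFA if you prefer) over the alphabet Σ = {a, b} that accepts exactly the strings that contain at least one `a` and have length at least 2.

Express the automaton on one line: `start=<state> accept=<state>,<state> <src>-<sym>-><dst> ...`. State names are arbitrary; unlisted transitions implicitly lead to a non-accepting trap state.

start=s0 accept=s3 s0-a->s1 s0-b->s2 s1-a->s3 s1-b->s3 s2-a->s3 s2-b->s2 s3-a->s3 s3-b->s3

Handle the two conditions separately and then intersect. The first has 3 states tracking the count of `a`s, saturating at 2; the second has 4 states tracking the input length, saturating at 3. A product state is a pair (one from each), accepting exactly when both do. Equivalent product states are then merged.
With 4 states:
        a   b  
>  s0   s1  s2 
   s1   s3  s3 
   s2   s3  s2 
 * s3   s3  s3 
(> = start, * = accepting)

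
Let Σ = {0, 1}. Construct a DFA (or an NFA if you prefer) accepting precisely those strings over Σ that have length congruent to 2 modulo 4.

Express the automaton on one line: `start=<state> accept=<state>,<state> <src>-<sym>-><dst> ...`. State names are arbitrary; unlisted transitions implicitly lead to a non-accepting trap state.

Count input length modulo 4: every symbol advances one step around the cycle q0 → q1 → q2 → q3 → q0. Accept at q2.
A 4-state machine:
        0   1  
>  q0   q1  q1 
   q1   q2  q2 
 * q2   q3  q3 
   q3   q0  q0 
(> = start, * = accepting)

start=q0 accept=q2 q0-0->q1 q0-1->q1 q1-0->q2 q1-1->q2 q2-0->q3 q2-1->q3 q3-0->q0 q3-1->q0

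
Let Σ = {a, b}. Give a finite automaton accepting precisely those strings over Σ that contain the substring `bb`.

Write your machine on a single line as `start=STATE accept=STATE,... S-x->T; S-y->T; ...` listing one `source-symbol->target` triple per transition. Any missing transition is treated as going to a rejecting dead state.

States S0..S1 record the length of the longest prefix of `bb` that matches the current input suffix. Reaching S2 means `bb` has been seen, and we stay there forever. Accept from S2.
A 3-state machine:
        a   b  
>  S0   S0  S1 
   S1   S0  S2 
 * S2   S2  S2 
(> = start, * = accepting)

start=S0; accept=S2; S0-a->S0; S0-b->S1; S1-a->S0; S1-b->S2; S2-a->S2; S2-b->S2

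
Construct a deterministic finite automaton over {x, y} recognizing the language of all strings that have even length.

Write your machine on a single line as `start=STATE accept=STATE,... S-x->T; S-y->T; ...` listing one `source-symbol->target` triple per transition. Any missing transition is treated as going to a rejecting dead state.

start=A; accept=A; A-x->B; A-y->B; B-x->A; B-y->A

Count input length modulo 2: every symbol advances one step around the cycle A → B → A. Accept at A.
       x  y 
>* A   B  B 
   B   A  A 
(> = start, * = accepting)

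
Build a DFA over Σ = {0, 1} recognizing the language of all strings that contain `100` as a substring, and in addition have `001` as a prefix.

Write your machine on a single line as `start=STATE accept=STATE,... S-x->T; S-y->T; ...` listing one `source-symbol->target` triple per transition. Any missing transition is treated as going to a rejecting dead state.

start=q0; accept=q6; q0-0->q1; q0-1->q2; q1-0->q3; q1-1->q2; q2-0->q2; q2-1->q2; q3-0->q2; q3-1->q4; q4-0->q5; q4-1->q4; q5-0->q6; q5-1->q4; q6-0->q6; q6-1->q6

Build one automaton per condition and run them in lockstep. The first has 4 states tracking whether and how much of `100` has been seen; the second has 5 states tracking whether the input so far still matches the prefix `001`. A product state is a pair (one from each), accepting exactly when both do. Minimizing collapses redundant product states.
A 7-state machine:
        0   1  
>  q0   q1  q2 
   q1   q3  q2 
   q2   q2  q2 
   q3   q2  q4 
   q4   q5  q4 
   q5   q6  q4 
 * q6   q6  q6 
(> = start, * = accepting)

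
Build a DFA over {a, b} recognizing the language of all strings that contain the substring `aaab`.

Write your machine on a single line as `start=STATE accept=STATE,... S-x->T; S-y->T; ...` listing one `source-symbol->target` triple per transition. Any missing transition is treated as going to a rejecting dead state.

start=q0; accept=q4; q0-a->q1; q0-b->q0; q1-a->q2; q1-b->q0; q2-a->q3; q2-b->q0; q3-a->q3; q3-b->q4; q4-a->q4; q4-b->q4

States q0..q3 record the length of the longest prefix of `aaab` that matches the current input suffix. Reaching q4 means `aaab` has been seen, and we stay there forever. Accept from q4.
A 5-state machine:
        a   b  
>  q0   q1  q0 
   q1   q2  q0 
   q2   q3  q0 
   q3   q3  q4 
 * q4   q4  q4 
(> = start, * = accepting)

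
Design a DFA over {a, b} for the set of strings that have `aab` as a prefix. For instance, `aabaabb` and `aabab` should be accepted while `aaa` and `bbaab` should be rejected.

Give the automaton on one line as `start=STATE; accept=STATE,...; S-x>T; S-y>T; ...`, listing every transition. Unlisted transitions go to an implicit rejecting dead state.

start=q0; accept=q3; q0-a>q1; q0-b>q4; q1-a>q2; q1-b>q4; q2-a>q4; q2-b>q3; q3-a>q3; q3-b>q3; q4-a>q4; q4-b>q4

Walk along `aab` while the input agrees: from q0 take `a` to q1, and so on. Any deviation drops to the rejecting sink q4. Once q3 is reached the prefix is confirmed and every continuation is accepted.
With 5 states:
        a   b  
>  q0   q1  q4 
   q1   q2  q4 
   q2   q4  q3 
 * q3   q3  q3 
   q4   q4  q4 
(> = start, * = accepting)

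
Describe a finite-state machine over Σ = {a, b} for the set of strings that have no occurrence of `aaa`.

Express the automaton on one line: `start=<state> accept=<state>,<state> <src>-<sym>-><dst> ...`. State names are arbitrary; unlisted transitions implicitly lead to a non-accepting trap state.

Track partial matches of the forbidden pattern `aaa`. State q3 is a dead state reached once `aaa` has occurred; every other state accepts. q0 means no part of `aaa` is currently matched.
        a   b  
>* q0   q1  q0 
 * q1   q2  q0 
 * q2   q3  q0 
   q3   q3  q3 
(> = start, * = accepting)

start=q0 accept=q0,q1,q2 q0-a->q1 q0-b->q0 q1-a->q2 q1-b->q0 q2-a->q3 q2-b->q0 q3-a->q3 q3-b->q3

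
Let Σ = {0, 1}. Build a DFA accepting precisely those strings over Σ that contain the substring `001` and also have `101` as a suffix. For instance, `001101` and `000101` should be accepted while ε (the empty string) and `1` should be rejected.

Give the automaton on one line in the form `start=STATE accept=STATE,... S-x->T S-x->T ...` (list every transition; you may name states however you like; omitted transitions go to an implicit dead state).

Handle the two conditions separately and then intersect. One (4 states) tracks whether and how much of `001` has been seen; the other (4 states) tracks how much of the suffix `101` has currently been matched. Each combined state is a pair, one component from each; accept when both components accept. Minimizing collapses redundant product states.
6 states suffice.
        0   1  
>  q0   q1  q0 
   q1   q2  q0 
   q2   q2  q3 
   q3   q4  q3 
   q4   q2  q5 
 * q5   q4  q3 
(> = start, * = accepting)

start=q0 accept=q5 q0-0->q1 q0-1->q0 q1-0->q2 q1-1->q0 q2-0->q2 q2-1->q3 q3-0->q4 q3-1->q3 q4-0->q2 q4-1->q5 q5-0->q4 q5-1->q3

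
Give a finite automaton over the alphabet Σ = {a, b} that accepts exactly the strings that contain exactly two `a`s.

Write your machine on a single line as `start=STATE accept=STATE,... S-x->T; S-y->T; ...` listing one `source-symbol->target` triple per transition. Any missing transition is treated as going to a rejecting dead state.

Count `a`s, saturating at 3: states S0 through S2 mean 0 through 2 `a`s seen; S3 means more than 2. Each `a` increments (capped at S3); other symbols loop. Accept from {S2}.
With 4 states:
        a   b  
>  S0   S1  S0 
   S1   S2  S1 
 * S2   S3  S2 
   S3   S3  S3 
(> = start, * = accepting)

start=S0; accept=S2; S0-a->S1; S0-b->S0; S1-a->S2; S1-b->S1; S2-a->S3; S2-b->S2; S3-a->S3; S3-b->S3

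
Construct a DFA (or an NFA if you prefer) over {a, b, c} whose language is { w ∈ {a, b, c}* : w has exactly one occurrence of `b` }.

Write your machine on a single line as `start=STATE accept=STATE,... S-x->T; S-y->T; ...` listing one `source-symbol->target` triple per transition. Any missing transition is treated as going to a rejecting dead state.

Only the number of `b`s matters, and only up to 2. Make a chain s0 → s1 → s2 advanced by each `b` (with s2 absorbing); every other symbol self-loops. The accepting set is {s1}.
3 states suffice.
        a   b   c  
>  s0   s0  s1  s0 
 * s1   s1  s2  s1 
   s2   s2  s2  s2 
(> = start, * = accepting)

start=s0; accept=s1; s0-a->s0; s0-b->s1; s0-c->s0; s1-a->s1; s1-b->s2; s1-c->s1; s2-a->s2; s2-b->s2; s2-c->s2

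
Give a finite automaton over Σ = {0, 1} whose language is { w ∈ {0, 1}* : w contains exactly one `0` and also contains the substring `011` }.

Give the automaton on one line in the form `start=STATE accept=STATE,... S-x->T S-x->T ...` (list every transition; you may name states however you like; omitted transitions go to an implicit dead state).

Run two small machines in parallel and take their product. The first has 3 states tracking the count of `0`s, saturating at 2; the second has 4 states tracking whether and how much of `011` has been seen. A product state is a pair (one from each), accepting exactly when both do.
With 7 states:
       0  1 
>  A   B  A 
   B   C  D 
   C   C  E 
   D   C  F 
   E   C  G 
 * F   G  F 
   G   G  G 
(> = start, * = accepting)

start=A accept=F A-0->B A-1->A B-0->C B-1->D C-0->C C-1->E D-0->C D-1->F E-0->C E-1->G F-0->G F-1->F G-0->G G-1->G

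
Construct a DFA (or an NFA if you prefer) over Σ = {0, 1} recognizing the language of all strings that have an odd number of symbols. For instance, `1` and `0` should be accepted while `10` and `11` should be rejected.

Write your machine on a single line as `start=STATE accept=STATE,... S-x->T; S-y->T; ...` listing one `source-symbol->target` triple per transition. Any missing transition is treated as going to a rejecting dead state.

start=q0; accept=q1; q0-0->q1; q0-1->q1; q1-0->q0; q1-1->q0

Count input length modulo 2: every symbol advances one step around the cycle q0 → q1 → q0. Accept at q1.
With 2 states:
        0   1  
>  q0   q1  q1 
 * q1   q0  q0 
(> = start, * = accepting)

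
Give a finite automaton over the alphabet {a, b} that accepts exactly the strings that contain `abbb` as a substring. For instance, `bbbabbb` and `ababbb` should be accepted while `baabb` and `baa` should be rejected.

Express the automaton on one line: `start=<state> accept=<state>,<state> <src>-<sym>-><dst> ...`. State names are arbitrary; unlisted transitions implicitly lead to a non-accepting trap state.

start=S0 accept=S4 S0-a->S1 S0-b->S0 S1-a->S1 S1-b->S2 S2-a->S1 S2-b->S3 S3-a->S1 S3-b->S4 S4-a->S4 S4-b->S4

States S0..S3 record the length of the longest prefix of `abbb` that matches the current input suffix. Reaching S4 means `abbb` has been seen, and we stay there forever. Accept from S4.
With 5 states:
        a   b  
>  S0   S1  S0 
   S1   S1  S2 
   S2   S1  S3 
   S3   S1  S4 
 * S4   S4  S4 
(> = start, * = accepting)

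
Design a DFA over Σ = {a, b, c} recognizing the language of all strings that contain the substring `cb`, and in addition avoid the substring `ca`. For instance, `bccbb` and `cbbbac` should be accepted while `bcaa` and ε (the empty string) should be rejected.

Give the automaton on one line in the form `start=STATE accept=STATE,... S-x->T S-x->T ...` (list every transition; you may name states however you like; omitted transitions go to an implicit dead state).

start=q0 accept=q3,q4 q0-a->q0 q0-b->q0 q0-c->q1 q1-a->q2 q1-b->q3 q1-c->q1 q2-a->q2 q2-b->q2 q2-c->q2 q3-a->q3 q3-b->q3 q3-c->q4 q4-a->q2 q4-b->q3 q4-c->q4

Run two small machines in parallel and take their product. The first has 3 states tracking whether and how much of `cb` has been seen; the second has 3 states tracking partial matches of the forbidden pattern `ca`. A product state is a pair (one from each), accepting exactly when both do. After merging equivalent states the machine shrinks.
A 5-state machine:
        a   b   c  
>  q0   q0  q0  q1 
   q1   q2  q3  q1 
   q2   q2  q2  q2 
 * q3   q3  q3  q4 
 * q4   q2  q3  q4 
(> = start, * = accepting)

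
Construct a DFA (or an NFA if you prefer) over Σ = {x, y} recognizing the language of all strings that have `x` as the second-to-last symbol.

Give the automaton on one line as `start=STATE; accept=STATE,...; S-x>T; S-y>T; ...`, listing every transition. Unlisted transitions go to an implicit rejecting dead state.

Because acceptance depends on a position counted from the end, the machine has to buffer the most recent 2 symbols. Make each state the string of the last up-to-2 symbols read; on input `x` shift the window left and append `x`. Accept when the buffered window has length 2 and begins with `x`.
A 7-state machine:
        x   y  
>  S0   S1  S2 
   S1   S3  S4 
   S2   S5  S6 
 * S3   S3  S4 
 * S4   S5  S6 
   S5   S3  S4 
   S6   S5  S6 
(> = start, * = accepting)

start=S0; accept=S3,S4; S0-x>S1; S0-y>S2; S1-x>S3; S1-y>S4; S2-x>S5; S2-y>S6; S3-x>S3; S3-y>S4; S4-x>S5; S4-y>S6; S5-x>S3; S5-y>S4; S6-x>S5; S6-y>S6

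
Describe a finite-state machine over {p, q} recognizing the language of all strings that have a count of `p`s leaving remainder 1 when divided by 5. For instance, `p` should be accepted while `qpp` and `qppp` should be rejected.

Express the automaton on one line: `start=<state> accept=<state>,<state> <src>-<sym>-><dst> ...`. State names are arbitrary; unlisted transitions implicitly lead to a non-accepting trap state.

The only thing that matters is how many `p`s have appeared, reduced mod 5. Use one state per residue: S0 for 0, …, S4 for 4. Reading `p` moves to the next residue; anything else stays put. S1 is accepting.
A 5-state machine:
        p   q  
>  S0   S1  S0 
 * S1   S2  S1 
   S2   S3  S2 
   S3   S4  S3 
   S4   S0  S4 
(> = start, * = accepting)

start=S0 accept=S1 S0-p->S1 S0-q->S0 S1-p->S2 S1-q->S1 S2-p->S3 S2-q->S2 S3-p->S4 S3-q->S3 S4-p->S0 S4-q->S4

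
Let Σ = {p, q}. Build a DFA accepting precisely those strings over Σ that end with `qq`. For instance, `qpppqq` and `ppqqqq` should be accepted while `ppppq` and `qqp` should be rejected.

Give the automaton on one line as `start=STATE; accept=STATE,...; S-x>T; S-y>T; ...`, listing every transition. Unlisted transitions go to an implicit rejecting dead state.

start=s0; accept=s2; s0-p>s0; s0-q>s1; s1-p>s0; s1-q>s2; s2-p>s0; s2-q>s2

Let each state record the length of the longest suffix of the input read so far that is also a prefix of `qq`. s1 means the last symbol is `q`; s2 means the last 2 symbols are `qq`. Accept only at s2, where the string currently ends in `qq`.
3 states suffice.
        p   q  
>  s0   s0  s1 
   s1   s0  s2 
 * s2   s0  s2 
(> = start, * = accepting)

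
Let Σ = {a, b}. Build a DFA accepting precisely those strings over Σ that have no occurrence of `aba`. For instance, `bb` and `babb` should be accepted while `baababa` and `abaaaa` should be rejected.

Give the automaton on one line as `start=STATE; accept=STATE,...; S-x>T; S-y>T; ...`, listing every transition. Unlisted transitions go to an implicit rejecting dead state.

start=q0; accept=q0,q1,q2; q0-a>q1; q0-b>q0; q1-a>q1; q1-b>q2; q2-a>q3; q2-b>q0; q3-a>q3; q3-b>q3

This is the complement of 'contains `aba`'. Use the same substring-matching states — q0 through q3 holding how much of `aba` has just been matched — but flip the accepting set: everything except the trap q3 accepts.
A 4-state machine:
        a   b  
>* q0   q1  q0 
 * q1   q1  q2 
 * q2   q3  q0 
   q3   q3  q3 
(> = start, * = accepting)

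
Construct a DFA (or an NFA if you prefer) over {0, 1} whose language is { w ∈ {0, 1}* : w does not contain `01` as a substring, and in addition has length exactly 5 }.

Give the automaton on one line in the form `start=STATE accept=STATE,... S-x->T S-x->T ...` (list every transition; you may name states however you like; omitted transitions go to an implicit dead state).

Handle the two conditions separately and then intersect. One (3 states) tracks partial matches of the forbidden pattern `01`; the other (7 states) tracks the input length, saturating at 6. Each combined state is a pair, one component from each; accept when both components accept. Equivalent product states are then merged.
With 11 states:
          0    1  
>  s0     s1   s2 
   s1     s3   s4 
   s2     s3   s5 
   s3     s6   s4 
   s4     s4   s4 
   s5     s6   s7 
   s6     s8   s4 
   s7     s8   s9 
   s8    s10   s4 
   s9    s10  s10 
 * s10    s4   s4 
(> = start, * = accepting)

start=s0 accept=s10 s0-0->s1 s0-1->s2 s1-0->s3 s1-1->s4 s2-0->s3 s2-1->s5 s3-0->s6 s3-1->s4 s4-0->s4 s4-1->s4 s5-0->s6 s5-1->s7 s6-0->s8 s6-1->s4 s7-0->s8 s7-1->s9 s8-0->s10 s8-1->s4 s9-0->s10 s9-1->s10 s10-0->s4 s10-1->s4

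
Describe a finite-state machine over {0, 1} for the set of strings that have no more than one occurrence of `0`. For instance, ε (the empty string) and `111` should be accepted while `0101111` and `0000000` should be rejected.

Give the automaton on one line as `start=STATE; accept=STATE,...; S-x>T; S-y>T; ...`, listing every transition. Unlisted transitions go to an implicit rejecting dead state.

Count `0`s, saturating at 2: state s0 means no `0` yet, s1 means one `0` seen, s2 means more than one. Each `0` increments (capped at s2); other symbols loop. Accept from {s0, s1}.
        0   1  
>* s0   s1  s0 
 * s1   s2  s1 
   s2   s2  s2 
(> = start, * = accepting)

start=s0; accept=s0,s1; s0-0>s1; s0-1>s0; s1-0>s2; s1-1>s1; s2-0>s2; s2-1>s2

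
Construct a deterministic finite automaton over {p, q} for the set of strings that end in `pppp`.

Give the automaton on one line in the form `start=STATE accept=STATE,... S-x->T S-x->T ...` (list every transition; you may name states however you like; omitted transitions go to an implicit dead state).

Remember how much of `pppp` the current input suffix matches. State A means no match yet; B means the last symbol is `p`; C means the last 2 symbols are `pp`; D means the last 3 symbols are `ppp`; E means the last 4 symbols are `pppp`. Only E accepts. On a mismatch, fall back to the longest proper suffix that is still a prefix of `pppp`.
5 states suffice.
       p  q 
>  A   B  A 
   B   C  A 
   C   D  A 
   D   E  A 
 * E   E  A 
(> = start, * = accepting)

start=A accept=E A-p->B A-q->A B-p->C B-q->A C-p->D C-q->A D-p->E D-q->A E-p->E E-q->A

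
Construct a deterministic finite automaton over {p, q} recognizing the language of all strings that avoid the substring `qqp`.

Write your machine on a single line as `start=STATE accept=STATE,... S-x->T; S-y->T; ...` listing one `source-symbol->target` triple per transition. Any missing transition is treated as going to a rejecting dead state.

start=A; accept=A,B,C; A-p->A; A-q->B; B-p->A; B-q->C; C-p->D; C-q->C; D-p->D; D-q->D

Track partial matches of the forbidden pattern `qqp`. State D is a dead state reached once `qqp` has occurred; every other state accepts. A means no part of `qqp` is currently matched.
With 4 states:
       p  q 
>* A   A  B 
 * B   A  C 
 * C   D  C 
   D   D  D 
(> = start, * = accepting)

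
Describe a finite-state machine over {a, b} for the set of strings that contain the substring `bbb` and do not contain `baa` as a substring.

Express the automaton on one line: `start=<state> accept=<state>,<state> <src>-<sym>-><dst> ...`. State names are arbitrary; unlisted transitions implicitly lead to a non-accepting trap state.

start=s0 accept=s5,s7 s0-a->s0 s0-b->s1 s1-a->s2 s1-b->s3 s2-a->s4 s2-b->s1 s3-a->s2 s3-b->s5 s4-a->s4 s4-b->s6 s5-a->s7 s5-b->s5 s6-a->s4 s6-b->s8 s7-a->s9 s7-b->s5 s8-a->s4 s8-b->s9 s9-a->s9 s9-b->s9

Handle the two conditions separately and then intersect. One (4 states) tracks whether and how much of `bbb` has been seen; the other (4 states) tracks partial matches of the forbidden pattern `baa`. Each combined state is a pair, one component from each; accept when both components accept.
A 10-state machine:
        a   b  
>  s0   s0  s1 
   s1   s2  s3 
   s2   s4  s1 
   s3   s2  s5 
   s4   s4  s6 
 * s5   s7  s5 
   s6   s4  s8 
 * s7   s9  s5 
   s8   s4  s9 
   s9   s9  s9 
(> = start, * = accepting)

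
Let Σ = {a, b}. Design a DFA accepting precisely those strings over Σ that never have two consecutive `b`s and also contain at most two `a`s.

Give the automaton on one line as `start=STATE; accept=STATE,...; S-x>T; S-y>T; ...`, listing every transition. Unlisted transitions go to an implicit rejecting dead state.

Handle the two conditions separately and then intersect. The first has 3 states tracking partial matches of the forbidden pattern `bb`; the second has 4 states tracking the count of `a`s, saturating at 3. A product state is a pair (one from each), accepting exactly when both do.
          a    b  
>* q0     q1   q2 
 * q1     q3   q4 
 * q2     q1   q5 
 * q3     q6   q7 
 * q4     q3   q8 
   q5     q8   q5 
   q6     q6   q9 
 * q7     q6  q10 
   q8    q10   q8 
   q9     q6  q11 
   q10   q11  q10 
   q11   q11  q11 
(> = start, * = accepting)

start=q0; accept=q0,q1,q2,q3,q4,q7; q0-a>q1; q0-b>q2; q1-a>q3; q1-b>q4; q2-a>q1; q2-b>q5; q3-a>q6; q3-b>q7; q4-a>q3; q4-b>q8; q5-a>q8; q5-b>q5; q6-a>q6; q6-b>q9; q7-a>q6; q7-b>q10; q8-a>q10; q8-b>q8; q9-a>q6; q9-b>q11; q10-a>q11; q10-b>q10; q11-a>q11; q11-b>q11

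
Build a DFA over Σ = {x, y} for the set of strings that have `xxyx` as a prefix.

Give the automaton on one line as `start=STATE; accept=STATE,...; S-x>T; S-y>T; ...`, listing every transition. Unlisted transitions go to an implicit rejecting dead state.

Walk along `xxyx` while the input agrees: from q0 take `x` to q1, and so on. Any deviation drops to the rejecting sink q5. Once q4 is reached the prefix is confirmed and every continuation is accepted.
6 states suffice.
        x   y  
>  q0   q1  q5 
   q1   q2  q5 
   q2   q5  q3 
   q3   q4  q5 
 * q4   q4  q4 
   q5   q5  q5 
(> = start, * = accepting)

start=q0; accept=q4; q0-x>q1; q0-y>q5; q1-x>q2; q1-y>q5; q2-x>q5; q2-y>q3; q3-x>q4; q3-y>q5; q4-x>q4; q4-y>q4; q5-x>q5; q5-y>q5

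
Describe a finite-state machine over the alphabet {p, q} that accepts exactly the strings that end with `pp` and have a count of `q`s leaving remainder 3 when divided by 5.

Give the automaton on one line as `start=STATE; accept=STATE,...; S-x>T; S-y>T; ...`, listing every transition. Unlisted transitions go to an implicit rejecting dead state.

Run two small machines in parallel and take their product. The first has 3 states tracking how much of the suffix `pp` has currently been matched; the second has 5 states tracking the count of `q`s modulo 5. A product state is a pair (one from each), accepting exactly when both do. After merging equivalent states the machine shrinks.
With 7 states:
        p   q  
>  S0   S0  S1 
   S1   S1  S2 
   S2   S2  S3 
   S3   S4  S5 
   S4   S6  S5 
   S5   S5  S0 
 * S6   S6  S5 
(> = start, * = accepting)

start=S0; accept=S6; S0-p>S0; S0-q>S1; S1-p>S1; S1-q>S2; S2-p>S2; S2-q>S3; S3-p>S4; S3-q>S5; S4-p>S6; S4-q>S5; S5-p>S5; S5-q>S0; S6-p>S6; S6-q>S5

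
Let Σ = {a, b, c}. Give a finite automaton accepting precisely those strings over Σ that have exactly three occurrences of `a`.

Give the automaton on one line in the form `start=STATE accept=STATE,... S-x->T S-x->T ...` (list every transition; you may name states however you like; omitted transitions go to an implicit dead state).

Count `a`s, saturating at 4: states S0 through S3 mean 0 through 3 `a`s seen; S4 means more than 3. Each `a` increments (capped at S4); other symbols loop. Accept from {S3}.
        a   b   c  
>  S0   S1  S0  S0 
   S1   S2  S1  S1 
   S2   S3  S2  S2 
 * S3   S4  S3  S3 
   S4   S4  S4  S4 
(> = start, * = accepting)

start=S0 accept=S3 S0-a->S1 S0-b->S0 S0-c->S0 S1-a->S2 S1-b->S1 S1-c->S1 S2-a->S3 S2-b->S2 S2-c->S2 S3-a->S4 S3-b->S3 S3-c->S3 S4-a->S4 S4-b->S4 S4-c->S4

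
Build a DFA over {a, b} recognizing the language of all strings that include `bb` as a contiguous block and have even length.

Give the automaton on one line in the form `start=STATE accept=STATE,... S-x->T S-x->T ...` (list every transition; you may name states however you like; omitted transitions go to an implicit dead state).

start=s0 accept=s4 s0-a->s1 s0-b->s2 s1-a->s0 s1-b->s3 s2-a->s0 s2-b->s4 s3-a->s1 s3-b->s5 s4-a->s5 s4-b->s5 s5-a->s4 s5-b->s4

Run two small machines in parallel and take their product. One (3 states) tracks whether and how much of `bb` has been seen; the other (2 states) tracks the input length modulo 2. Each combined state is a pair, one component from each; accept when both components accept.
With 6 states:
        a   b  
>  s0   s1  s2 
   s1   s0  s3 
   s2   s0  s4 
   s3   s1  s5 
 * s4   s5  s5 
   s5   s4  s4 
(> = start, * = accepting)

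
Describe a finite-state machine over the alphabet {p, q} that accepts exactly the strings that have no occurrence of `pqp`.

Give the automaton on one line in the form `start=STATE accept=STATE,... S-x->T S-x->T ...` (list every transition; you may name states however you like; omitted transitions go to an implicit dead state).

Track partial matches of the forbidden pattern `pqp`. State S3 is a dead state reached once `pqp` has occurred; every other state accepts. S0 means no part of `pqp` is currently matched.
A 4-state machine:
        p   q  
>* S0   S1  S0 
 * S1   S1  S2 
 * S2   S3  S0 
   S3   S3  S3 
(> = start, * = accepting)

start=S0 accept=S0,S1,S2 S0-p->S1 S0-q->S0 S1-p->S1 S1-q->S2 S2-p->S3 S2-q->S0 S3-p->S3 S3-q->S3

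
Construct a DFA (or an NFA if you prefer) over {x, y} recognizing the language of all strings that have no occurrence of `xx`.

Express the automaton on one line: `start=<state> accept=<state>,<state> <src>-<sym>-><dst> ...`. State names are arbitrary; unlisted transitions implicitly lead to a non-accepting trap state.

This is the complement of 'contains `xx`'. Use the same substring-matching states — q0 through q2 holding how much of `xx` has just been matched — but flip the accepting set: everything except the trap q2 accepts.
A 3-state machine:
        x   y  
>* q0   q1  q0 
 * q1   q2  q0 
   q2   q2  q2 
(> = start, * = accepting)

start=q0 accept=q0,q1 q0-x->q1 q0-y->q0 q1-x->q2 q1-y->q0 q2-x->q2 q2-y->q2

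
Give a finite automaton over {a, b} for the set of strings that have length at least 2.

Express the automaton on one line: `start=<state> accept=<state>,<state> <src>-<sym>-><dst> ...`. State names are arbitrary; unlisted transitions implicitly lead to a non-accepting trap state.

Count input length up to 3: every symbol moves from s0 toward s3, which means 'more than 2' and absorbs. Accept from {s2, s3}.
A 4-state machine:
        a   b  
>  s0   s1  s1 
   s1   s2  s2 
 * s2   s3  s3 
 * s3   s3  s3 
(> = start, * = accepting)

start=s0 accept=s2,s3 s0-a->s1 s0-b->s1 s1-a->s2 s1-b->s2 s2-a->s3 s2-b->s3 s3-a->s3 s3-b->s3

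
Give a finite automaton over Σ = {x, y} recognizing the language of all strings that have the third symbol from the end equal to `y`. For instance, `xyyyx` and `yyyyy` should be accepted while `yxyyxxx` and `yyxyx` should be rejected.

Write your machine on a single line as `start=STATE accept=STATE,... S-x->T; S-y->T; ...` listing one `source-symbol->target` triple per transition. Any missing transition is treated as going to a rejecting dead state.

start=A; accept=L,M,N,O; A-x->B; A-y->C; B-x->D; B-y->E; C-x->F; C-y->G; D-x->H; D-y->I; E-x->J; E-y->K; F-x->L; F-y->M; G-x->N; G-y->O; H-x->H; H-y->I; I-x->J; I-y->K; J-x->L; J-y->M; K-x->N; K-y->O; L-x->H; L-y->I; M-x->J; M-y->K; N-x->L; N-y->M; O-x->N; O-y->O

Because acceptance depends on a position counted from the end, the machine has to buffer the most recent 3 symbols. Make each state the string of the last up-to-3 symbols read; on input `x` shift the window left and append `x`. Accept when the buffered window has length 3 and begins with `y`.
       x  y 
>  A   B  C 
   B   D  E 
   C   F  G 
   D   H  I 
   E   J  K 
   F   L  M 
   G   N  O 
   H   H  I 
   I   J  K 
   J   L  M 
   K   N  O 
 * L   H  I 
 * M   J  K 
 * N   L  M 
 * O   N  O 
(> = start, * = accepting)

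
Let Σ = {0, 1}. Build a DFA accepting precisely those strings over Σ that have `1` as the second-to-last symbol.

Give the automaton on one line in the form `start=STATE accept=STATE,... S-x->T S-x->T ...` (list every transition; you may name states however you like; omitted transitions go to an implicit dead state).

Because acceptance depends on a position counted from the end, the machine has to buffer the most recent 2 symbols. Make each state the string of the last up-to-2 symbols read; on input `x` shift the window left and append `x`. Accept when the buffered window has length 2 and begins with `1`.
A 7-state machine:
        0   1  
>  s0   s1  s2 
   s1   s3  s4 
   s2   s5  s6 
   s3   s3  s4 
   s4   s5  s6 
 * s5   s3  s4 
 * s6   s5  s6 
(> = start, * = accepting)

start=s0 accept=s5,s6 s0-0->s1 s0-1->s2 s1-0->s3 s1-1->s4 s2-0->s5 s2-1->s6 s3-0->s3 s3-1->s4 s4-0->s5 s4-1->s6 s5-0->s3 s5-1->s4 s6-0->s5 s6-1->s6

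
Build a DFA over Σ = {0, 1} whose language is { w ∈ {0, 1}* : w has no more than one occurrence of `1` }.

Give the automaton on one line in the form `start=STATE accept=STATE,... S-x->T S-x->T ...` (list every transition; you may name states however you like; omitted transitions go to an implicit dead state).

start=q0 accept=q0,q1 q0-0->q0 q0-1->q1 q1-0->q1 q1-1->q2 q2-0->q2 q2-1->q2

Count `1`s, saturating at 2: state q0 means no `1` yet, q1 means one `1` seen, q2 means more than one. Each `1` increments (capped at q2); other symbols loop. Accept from {q0, q1}.
A 3-state machine:
        0   1  
>* q0   q0  q1 
 * q1   q1  q2 
   q2   q2  q2 
(> = start, * = accepting)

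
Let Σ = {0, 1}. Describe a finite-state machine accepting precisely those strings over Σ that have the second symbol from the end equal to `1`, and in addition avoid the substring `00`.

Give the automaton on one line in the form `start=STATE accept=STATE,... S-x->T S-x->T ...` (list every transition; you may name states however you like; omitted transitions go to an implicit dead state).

Build one automaton per condition and run them in lockstep. The first has 7 states tracking the last 2 symbols read; the second has 3 states tracking partial matches of the forbidden pattern `00`. A product state is a pair (one from each), accepting exactly when both do.
        0   1  
>  q0   q1  q2 
   q1   q3  q4 
   q2   q5  q6 
   q3   q3  q7 
   q4   q5  q6 
 * q5   q3  q4 
 * q6   q5  q6 
   q7   q8  q9 
   q8   q3  q7 
   q9   q8  q9 
(> = start, * = accepting)

start=q0 accept=q5,q6 q0-0->q1 q0-1->q2 q1-0->q3 q1-1->q4 q2-0->q5 q2-1->q6 q3-0->q3 q3-1->q7 q4-0->q5 q4-1->q6 q5-0->q3 q5-1->q4 q6-0->q5 q6-1->q6 q7-0->q8 q7-1->q9 q8-0->q3 q8-1->q7 q9-0->q8 q9-1->q9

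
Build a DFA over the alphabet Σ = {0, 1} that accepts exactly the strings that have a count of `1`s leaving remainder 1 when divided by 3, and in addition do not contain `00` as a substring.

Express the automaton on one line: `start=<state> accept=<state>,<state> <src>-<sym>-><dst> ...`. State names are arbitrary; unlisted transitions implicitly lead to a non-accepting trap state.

Build one automaton per condition and run them in lockstep. The first has 3 states tracking the count of `1`s modulo 3; the second has 3 states tracking partial matches of the forbidden pattern `00`. A product state is a pair (one from each), accepting exactly when both do.
A 9-state machine:
        0   1  
>  S0   S1  S2 
   S1   S3  S2 
 * S2   S4  S5 
   S3   S3  S6 
 * S4   S6  S5 
   S5   S7  S0 
   S6   S6  S8 
   S7   S8  S0 
   S8   S8  S3 
(> = start, * = accepting)

start=S0 accept=S2,S4 S0-0->S1 S0-1->S2 S1-0->S3 S1-1->S2 S2-0->S4 S2-1->S5 S3-0->S3 S3-1->S6 S4-0->S6 S4-1->S5 S5-0->S7 S5-1->S0 S6-0->S6 S6-1->S8 S7-0->S8 S7-1->S0 S8-0->S8 S8-1->S3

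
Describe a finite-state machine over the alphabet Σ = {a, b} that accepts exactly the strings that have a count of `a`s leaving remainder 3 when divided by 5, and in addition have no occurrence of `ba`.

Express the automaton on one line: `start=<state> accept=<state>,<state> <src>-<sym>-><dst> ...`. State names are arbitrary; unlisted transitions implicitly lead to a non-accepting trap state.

Handle the two conditions separately and then intersect. The first has 5 states tracking the count of `a`s modulo 5; the second has 3 states tracking partial matches of the forbidden pattern `ba`. A product state is a pair (one from each), accepting exactly when both do.
          a    b  
>  S0     S1   S2 
   S1     S3   S4 
   S2     S5   S2 
   S3     S6   S7 
   S4     S8   S4 
   S5     S8   S5 
 * S6     S9  S10 
   S7    S11   S7 
   S8    S11   S8 
   S9     S0  S12 
 * S10   S13  S10 
   S11   S13  S11 
   S12   S14  S12 
   S13   S14  S13 
   S14    S5  S14 
(> = start, * = accepting)

start=S0 accept=S6,S10 S0-a->S1 S0-b->S2 S1-a->S3 S1-b->S4 S2-a->S5 S2-b->S2 S3-a->S6 S3-b->S7 S4-a->S8 S4-b->S4 S5-a->S8 S5-b->S5 S6-a->S9 S6-b->S10 S7-a->S11 S7-b->S7 S8-a->S11 S8-b->S8 S9-a->S0 S9-b->S12 S10-a->S13 S10-b->S10 S11-a->S13 S11-b->S11 S12-a->S14 S12-b->S12 S13-a->S14 S13-b->S13 S14-a->S5 S14-b->S14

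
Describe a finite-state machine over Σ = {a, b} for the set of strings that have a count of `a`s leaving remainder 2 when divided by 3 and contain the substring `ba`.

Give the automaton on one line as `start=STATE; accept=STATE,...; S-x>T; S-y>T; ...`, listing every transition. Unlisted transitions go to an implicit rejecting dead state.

Build one automaton per condition and run them in lockstep. The first has 3 states tracking the count of `a`s modulo 3; the second has 3 states tracking whether and how much of `ba` has been seen. A product state is a pair (one from each), accepting exactly when both do.
9 states suffice.
        a   b  
>  s0   s1  s2 
   s1   s3  s4 
   s2   s5  s2 
   s3   s0  s6 
   s4   s7  s4 
   s5   s7  s5 
   s6   s8  s6 
 * s7   s8  s7 
   s8   s5  s8 
(> = start, * = accepting)

start=s0; accept=s7; s0-a>s1; s0-b>s2; s1-a>s3; s1-b>s4; s2-a>s5; s2-b>s2; s3-a>s0; s3-b>s6; s4-a>s7; s4-b>s4; s5-a>s7; s5-b>s5; s6-a>s8; s6-b>s6; s7-a>s8; s7-b>s7; s8-a>s5; s8-b>s8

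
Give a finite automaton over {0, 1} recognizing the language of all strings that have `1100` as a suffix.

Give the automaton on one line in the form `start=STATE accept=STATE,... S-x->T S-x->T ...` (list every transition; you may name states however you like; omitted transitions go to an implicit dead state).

start=A accept=E A-0->A A-1->B B-0->A B-1->C C-0->D C-1->C D-0->E D-1->B E-0->A E-1->B

Let each state record the length of the longest suffix of the input read so far that is also a prefix of `1100`. B means the last symbol is `1`; C means the last 2 symbols are `11`; D means the last 3 symbols are `110`; E means the last 4 symbols are `1100`. Accept only at E, where the string currently ends in `1100`.
5 states suffice.
       0  1 
>  A   A  B 
   B   A  C 
   C   D  C 
   D   E  B 
 * E   A  B 
(> = start, * = accepting)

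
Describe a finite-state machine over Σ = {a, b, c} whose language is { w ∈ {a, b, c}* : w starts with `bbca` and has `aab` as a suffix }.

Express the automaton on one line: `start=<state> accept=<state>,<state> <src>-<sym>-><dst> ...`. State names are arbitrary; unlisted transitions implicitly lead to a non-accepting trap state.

Build one automaton per condition and run them in lockstep. The first has 6 states tracking whether the input so far still matches the prefix `bbca`; the second has 4 states tracking how much of the suffix `aab` has currently been matched. A product state is a pair (one from each), accepting exactly when both do.
          a    b    c  
>  q0     q1   q2   q3 
   q1     q4   q3   q3 
   q2     q1   q5   q3 
   q3     q1   q3   q3 
   q4     q4   q6   q3 
   q5     q1   q3   q7 
   q6     q1   q3   q3 
   q7     q8   q3   q3 
   q8     q9  q10  q10 
   q9     q9  q11  q10 
   q10    q8  q10  q10 
 * q11    q8  q10  q10 
(> = start, * = accepting)

start=q0 accept=q11 q0-a->q1 q0-b->q2 q0-c->q3 q1-a->q4 q1-b->q3 q1-c->q3 q2-a->q1 q2-b->q5 q2-c->q3 q3-a->q1 q3-b->q3 q3-c->q3 q4-a->q4 q4-b->q6 q4-c->q3 q5-a->q1 q5-b->q3 q5-c->q7 q6-a->q1 q6-b->q3 q6-c->q3 q7-a->q8 q7-b->q3 q7-c->q3 q8-a->q9 q8-b->q10 q8-c->q10 q9-a->q9 q9-b->q11 q9-c->q10 q10-a->q8 q10-b->q10 q10-c->q10 q11-a->q8 q11-b->q10 q11-c->q10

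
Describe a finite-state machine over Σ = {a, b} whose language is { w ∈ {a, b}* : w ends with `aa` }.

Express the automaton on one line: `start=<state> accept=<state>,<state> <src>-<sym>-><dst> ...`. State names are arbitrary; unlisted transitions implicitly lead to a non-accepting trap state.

start=q0 accept=q2 q0-a->q1 q0-b->q0 q1-a->q2 q1-b->q0 q2-a->q2 q2-b->q0

Remember how much of `aa` the current input suffix matches. State q0 means no match yet; q1 means the last symbol is `a`; q2 means the last 2 symbols are `aa`. Only q2 accepts. On a mismatch, fall back to the longest proper suffix that is still a prefix of `aa`.
3 states suffice.
        a   b  
>  q0   q1  q0 
   q1   q2  q0 
 * q2   q2  q0 
(> = start, * = accepting)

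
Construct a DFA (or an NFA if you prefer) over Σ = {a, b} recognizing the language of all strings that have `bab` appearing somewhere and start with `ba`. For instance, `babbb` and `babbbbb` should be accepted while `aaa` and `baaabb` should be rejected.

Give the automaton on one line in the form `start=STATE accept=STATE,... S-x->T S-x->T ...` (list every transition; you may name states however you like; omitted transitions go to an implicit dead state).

start=q0 accept=q7 q0-a->q1 q0-b->q2 q1-a->q1 q1-b->q3 q2-a->q4 q2-b->q3 q3-a->q5 q3-b->q3 q4-a->q6 q4-b->q7 q5-a->q1 q5-b->q8 q6-a->q6 q6-b->q9 q7-a->q7 q7-b->q7 q8-a->q8 q8-b->q8 q9-a->q4 q9-b->q9

Run two small machines in parallel and take their product. One (4 states) tracks whether and how much of `bab` has been seen; the other (4 states) tracks whether the input so far still matches the prefix `ba`. Each combined state is a pair, one component from each; accept when both components accept.
With 10 states:
        a   b  
>  q0   q1  q2 
   q1   q1  q3 
   q2   q4  q3 
   q3   q5  q3 
   q4   q6  q7 
   q5   q1  q8 
   q6   q6  q9 
 * q7   q7  q7 
   q8   q8  q8 
   q9   q4  q9 
(> = start, * = accepting)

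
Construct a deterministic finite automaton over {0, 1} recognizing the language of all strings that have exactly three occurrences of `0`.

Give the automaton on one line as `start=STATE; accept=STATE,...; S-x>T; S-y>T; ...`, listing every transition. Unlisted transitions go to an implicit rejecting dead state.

Count `0`s, saturating at 4: states q0 through q3 mean 0 through 3 `0`s seen; q4 means more than 3. Each `0` increments (capped at q4); other symbols loop. Accept from {q3}.
5 states suffice.
        0   1  
>  q0   q1  q0 
   q1   q2  q1 
   q2   q3  q2 
 * q3   q4  q3 
   q4   q4  q4 
(> = start, * = accepting)

start=q0; accept=q3; q0-0>q1; q0-1>q0; q1-0>q2; q1-1>q1; q2-0>q3; q2-1>q2; q3-0>q4; q3-1>q3; q4-0>q4; q4-1>q4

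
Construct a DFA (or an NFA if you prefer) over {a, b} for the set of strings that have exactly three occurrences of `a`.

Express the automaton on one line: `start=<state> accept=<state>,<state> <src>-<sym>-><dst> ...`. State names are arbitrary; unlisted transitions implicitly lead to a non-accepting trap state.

Only the number of `a`s matters, and only up to 4. Make a chain S0 → S1 → S2 → S3 → S4 advanced by each `a` (with S4 absorbing); every other symbol self-loops. The accepting set is {S3}.
A 5-state machine:
        a   b  
>  S0   S1  S0 
   S1   S2  S1 
   S2   S3  S2 
 * S3   S4  S3 
   S4   S4  S4 
(> = start, * = accepting)

start=S0 accept=S3 S0-a->S1 S0-b->S0 S1-a->S2 S1-b->S1 S2-a->S3 S2-b->S2 S3-a->S4 S3-b->S3 S4-a->S4 S4-b->S4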